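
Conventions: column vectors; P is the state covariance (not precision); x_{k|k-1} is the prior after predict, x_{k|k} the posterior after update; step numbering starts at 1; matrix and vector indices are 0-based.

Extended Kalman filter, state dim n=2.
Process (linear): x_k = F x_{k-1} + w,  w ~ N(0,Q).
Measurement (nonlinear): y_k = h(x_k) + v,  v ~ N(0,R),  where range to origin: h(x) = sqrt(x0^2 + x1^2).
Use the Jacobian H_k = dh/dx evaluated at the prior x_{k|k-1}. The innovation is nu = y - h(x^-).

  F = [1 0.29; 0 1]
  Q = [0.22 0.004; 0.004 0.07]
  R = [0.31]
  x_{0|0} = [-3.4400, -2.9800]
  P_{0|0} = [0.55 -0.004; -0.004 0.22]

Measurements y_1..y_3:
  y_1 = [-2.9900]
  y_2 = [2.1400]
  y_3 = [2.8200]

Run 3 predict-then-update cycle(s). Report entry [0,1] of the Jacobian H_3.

H_jac[0,1] = -0.8462

step 1: x^-=[-4.3042, -2.9800]  P^-=[0.7862 0.0638; 0.0638 0.2900]  H_jac=[-0.8222 -0.5692]  S=[0.9951]  K=[-0.6860; -0.2186]  nu=[-8.2251]  x^+=[1.3386, -1.1820]  P^+=[0.3178 -0.0854; -0.0854 0.2424]
step 2: x^-=[0.9958, -1.1820]  P^-=[0.5087 -0.0111; -0.0111 0.3124]  H_jac=[0.6443 -0.7648]  S=[0.7149]  K=[0.4704; -0.3443]  nu=[0.5944]  x^+=[1.2754, -1.3867]  P^+=[0.3505 0.1046; 0.1046 0.2277]
step 3: x^-=[0.8733, -1.3867]  P^-=[0.6503 0.1747; 0.1747 0.2977]  H_jac=[0.5329 -0.8462]  S=[0.5503]  K=[0.3612; -0.2886]  nu=[1.1813]  x^+=[1.2999, -1.7276]  P^+=[0.5786 0.2320; 0.2320 0.2519]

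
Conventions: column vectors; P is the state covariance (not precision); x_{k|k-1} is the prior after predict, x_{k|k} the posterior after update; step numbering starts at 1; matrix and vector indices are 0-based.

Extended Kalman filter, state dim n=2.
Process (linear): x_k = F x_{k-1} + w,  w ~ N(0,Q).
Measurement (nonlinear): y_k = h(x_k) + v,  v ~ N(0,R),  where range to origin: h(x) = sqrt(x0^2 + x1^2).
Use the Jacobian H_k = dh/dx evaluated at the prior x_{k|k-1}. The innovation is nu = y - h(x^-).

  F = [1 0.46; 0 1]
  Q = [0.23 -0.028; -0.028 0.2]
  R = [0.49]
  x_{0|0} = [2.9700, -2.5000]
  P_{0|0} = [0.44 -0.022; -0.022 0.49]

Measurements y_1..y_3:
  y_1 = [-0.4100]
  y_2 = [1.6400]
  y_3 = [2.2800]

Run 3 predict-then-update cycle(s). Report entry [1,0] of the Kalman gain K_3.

K[1,0] = -0.5308

step 1: x^-=[1.8200, -2.5000]  P^-=[0.7534 0.1754; 0.1754 0.6900]  H_jac=[0.5886 -0.8085]  S=[1.0351]  K=[0.2914; -0.4392]  nu=[-3.5023]  x^+=[0.7993, -0.9618]  P^+=[0.6655 0.3079; 0.3079 0.4903]
step 2: x^-=[0.3569, -0.9618]  P^-=[1.2825 0.5054; 0.5054 0.6903]  H_jac=[0.3479 -0.9375]  S=[0.9223]  K=[-0.0300; -0.5111]  nu=[0.6141]  x^+=[0.3385, -1.2756]  P^+=[1.2817 0.4913; 0.4913 0.4494]
step 3: x^-=[-0.2483, -1.2756]  P^-=[2.0588 0.6701; 0.6701 0.6494]  H_jac=[-0.1910 -0.9816]  S=[1.4422]  K=[-0.7288; -0.5308]  nu=[0.9804]  x^+=[-0.9628, -1.7960]  P^+=[1.2929 0.1122; 0.1122 0.2431]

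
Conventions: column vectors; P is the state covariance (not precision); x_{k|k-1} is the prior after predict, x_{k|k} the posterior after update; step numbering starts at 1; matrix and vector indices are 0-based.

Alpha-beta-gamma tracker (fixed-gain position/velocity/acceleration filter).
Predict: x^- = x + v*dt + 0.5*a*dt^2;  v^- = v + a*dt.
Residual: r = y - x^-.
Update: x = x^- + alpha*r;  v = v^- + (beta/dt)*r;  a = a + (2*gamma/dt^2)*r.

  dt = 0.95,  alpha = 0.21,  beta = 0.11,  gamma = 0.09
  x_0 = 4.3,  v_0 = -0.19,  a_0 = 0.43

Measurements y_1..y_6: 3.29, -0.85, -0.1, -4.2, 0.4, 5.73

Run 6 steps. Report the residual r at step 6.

resid = 14.3076

step 1: x_pred=4.3135  r=-1.0235  x^+=4.0986  v^+=0.1000  a^+=0.2259
step 2: x_pred=4.2955  r=-5.1455  x^+=3.2149  v^+=-0.2812  a^+=-0.8004
step 3: x_pred=2.5866  r=-2.6866  x^+=2.0224  v^+=-1.3527  a^+=-1.3362
step 4: x_pred=0.1344  r=-4.3344  x^+=-0.7758  v^+=-3.1240  a^+=-2.2007
step 5: x_pred=-4.7367  r=5.1367  x^+=-3.6580  v^+=-4.6199  a^+=-1.1762
step 6: x_pred=-8.5776  r=14.3076  x^+=-5.5730  v^+=-4.0806  a^+=1.6774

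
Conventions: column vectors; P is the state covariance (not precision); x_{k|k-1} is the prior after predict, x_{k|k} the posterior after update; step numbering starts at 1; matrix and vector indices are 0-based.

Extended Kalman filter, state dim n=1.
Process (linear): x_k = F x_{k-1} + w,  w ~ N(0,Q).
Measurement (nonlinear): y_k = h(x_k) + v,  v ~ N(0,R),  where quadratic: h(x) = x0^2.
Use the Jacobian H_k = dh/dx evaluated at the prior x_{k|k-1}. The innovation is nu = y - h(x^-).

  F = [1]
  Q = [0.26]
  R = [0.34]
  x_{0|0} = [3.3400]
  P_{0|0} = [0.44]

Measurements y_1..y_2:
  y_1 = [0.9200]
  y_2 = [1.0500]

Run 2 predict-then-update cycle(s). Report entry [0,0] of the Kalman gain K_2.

step 1: x^-=[3.3400]  P^-=[0.7000]  H_jac=[6.6800]  S=[31.5757]  K=[0.1481]  nu=[-10.2356]  x^+=[1.8242]  P^+=[0.0075]
step 2: x^-=[1.8242]  P^-=[0.2675]  H_jac=[3.6484]  S=[3.9012]  K=[0.2502]  nu=[-2.2778]  x^+=[1.2543]  P^+=[0.0233]

K[0,0] = 0.2502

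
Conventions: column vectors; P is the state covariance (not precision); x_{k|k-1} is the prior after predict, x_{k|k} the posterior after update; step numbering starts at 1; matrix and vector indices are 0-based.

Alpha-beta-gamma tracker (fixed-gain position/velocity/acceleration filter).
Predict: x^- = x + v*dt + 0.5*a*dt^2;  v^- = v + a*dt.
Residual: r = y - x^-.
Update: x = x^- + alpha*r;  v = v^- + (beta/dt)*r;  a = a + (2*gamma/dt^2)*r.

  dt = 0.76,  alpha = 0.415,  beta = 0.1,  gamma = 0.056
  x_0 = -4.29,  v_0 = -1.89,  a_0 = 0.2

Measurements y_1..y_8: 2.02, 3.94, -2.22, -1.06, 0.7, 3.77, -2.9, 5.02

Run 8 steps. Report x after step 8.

x_post = 5.2777

step 1: x_pred=-5.6686  r=7.6886  x^+=-2.4779  v^+=-0.7263  a^+=1.6909
step 2: x_pred=-2.5415  r=6.4815  x^+=0.1483  v^+=1.4116  a^+=2.9477
step 3: x_pred=2.0724  r=-4.2924  x^+=0.2910  v^+=3.0870  a^+=2.1154
step 4: x_pred=3.2481  r=-4.3081  x^+=1.4602  v^+=4.1278  a^+=1.2800
step 5: x_pred=4.9671  r=-4.2671  x^+=3.1962  v^+=4.5392  a^+=0.4526
step 6: x_pred=6.7767  r=-3.0067  x^+=5.5289  v^+=4.4875  a^+=-0.1304
step 7: x_pred=8.9018  r=-11.8018  x^+=4.0040  v^+=2.8355  a^+=-2.4189
step 8: x_pred=5.4605  r=-0.4405  x^+=5.2777  v^+=0.9393  a^+=-2.5043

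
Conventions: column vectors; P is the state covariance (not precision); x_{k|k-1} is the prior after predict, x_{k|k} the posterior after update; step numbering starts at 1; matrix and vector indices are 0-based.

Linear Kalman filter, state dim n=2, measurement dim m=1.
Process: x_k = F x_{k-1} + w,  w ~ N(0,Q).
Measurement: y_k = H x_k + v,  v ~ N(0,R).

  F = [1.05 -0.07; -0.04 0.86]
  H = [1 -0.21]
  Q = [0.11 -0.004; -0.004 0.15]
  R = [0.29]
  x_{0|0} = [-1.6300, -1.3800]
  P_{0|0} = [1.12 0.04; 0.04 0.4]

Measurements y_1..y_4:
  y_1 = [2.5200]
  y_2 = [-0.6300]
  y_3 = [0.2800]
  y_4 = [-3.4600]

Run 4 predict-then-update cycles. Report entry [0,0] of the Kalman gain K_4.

K[0,0] = 0.4657

step 1: x^-=[-1.6149, -1.1216]  P^-=[1.3409 -0.0389; -0.0389 0.4449]  S=[1.6668]  K=[0.8093; -0.0794]  nu=[3.8994]  x^+=[1.5410, -1.4311]  P^+=[0.2490 0.0682; 0.0682 0.4344]
step 2: x^-=[1.7183, -1.2924]  P^-=[0.3767 0.0212; 0.0212 0.4670]  S=[0.6784]  K=[0.5487; -0.1134]  nu=[-2.6197]  x^+=[0.2809, -0.9955]  P^+=[0.1724 0.0634; 0.0634 0.4583]
step 3: x^-=[0.3646, -0.8673]  P^-=[0.2930 0.0186; 0.0186 0.4848]  S=[0.5966]  K=[0.4846; -0.1395]  nu=[-0.2667]  x^+=[0.2353, -0.8301]  P^+=[0.1529 0.0589; 0.0589 0.4732]
step 4: x^-=[0.3052, -0.7233]  P^-=[0.2722 0.0144; 0.0144 0.4962]  S=[0.5781]  K=[0.4657; -0.1553]  nu=[-3.9171]  x^+=[-1.5190, -0.1151]  P^+=[0.1469 0.0562; 0.0562 0.4823]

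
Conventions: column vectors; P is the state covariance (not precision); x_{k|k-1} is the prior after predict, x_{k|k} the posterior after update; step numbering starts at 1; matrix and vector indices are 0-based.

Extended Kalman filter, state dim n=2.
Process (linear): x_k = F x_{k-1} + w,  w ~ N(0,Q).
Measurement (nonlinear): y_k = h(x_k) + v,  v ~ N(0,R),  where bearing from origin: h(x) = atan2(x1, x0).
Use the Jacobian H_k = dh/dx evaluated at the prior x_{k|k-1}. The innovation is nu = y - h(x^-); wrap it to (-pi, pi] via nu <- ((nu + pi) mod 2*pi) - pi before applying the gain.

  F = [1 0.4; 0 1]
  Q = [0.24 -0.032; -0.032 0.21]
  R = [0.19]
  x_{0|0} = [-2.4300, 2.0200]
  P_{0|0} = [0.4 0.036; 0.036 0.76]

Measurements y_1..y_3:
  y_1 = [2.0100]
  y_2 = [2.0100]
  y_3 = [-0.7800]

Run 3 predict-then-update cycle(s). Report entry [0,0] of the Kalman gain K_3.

K[0,0] = -1.0679

step 1: x^-=[-1.6220, 2.0200]  P^-=[0.7904 0.3080; 0.3080 0.9700]  H_jac=[-0.3010 -0.2417]  S=[0.3631]  K=[-0.8603; -0.9010]  nu=[-0.2373]  x^+=[-1.4178, 2.2339]  P^+=[0.5217 0.0266; 0.0266 0.6752]
step 2: x^-=[-0.5243, 2.2339]  P^-=[0.8910 0.2647; 0.2647 0.8852]  H_jac=[-0.4243 -0.0996]  S=[0.3815]  K=[-1.0599; -0.5254]  nu=[0.2087]  x^+=[-0.7455, 2.1242]  P^+=[0.4624 0.0522; 0.0522 0.7799]
step 3: x^-=[0.1042, 2.1242]  P^-=[0.8689 0.3322; 0.3322 0.9899]  H_jac=[-0.4696 0.0230]  S=[0.3750]  K=[-1.0679; -0.3552]  nu=[-2.3018]  x^+=[2.5622, 2.9418]  P^+=[0.4413 0.1900; 0.1900 0.9426]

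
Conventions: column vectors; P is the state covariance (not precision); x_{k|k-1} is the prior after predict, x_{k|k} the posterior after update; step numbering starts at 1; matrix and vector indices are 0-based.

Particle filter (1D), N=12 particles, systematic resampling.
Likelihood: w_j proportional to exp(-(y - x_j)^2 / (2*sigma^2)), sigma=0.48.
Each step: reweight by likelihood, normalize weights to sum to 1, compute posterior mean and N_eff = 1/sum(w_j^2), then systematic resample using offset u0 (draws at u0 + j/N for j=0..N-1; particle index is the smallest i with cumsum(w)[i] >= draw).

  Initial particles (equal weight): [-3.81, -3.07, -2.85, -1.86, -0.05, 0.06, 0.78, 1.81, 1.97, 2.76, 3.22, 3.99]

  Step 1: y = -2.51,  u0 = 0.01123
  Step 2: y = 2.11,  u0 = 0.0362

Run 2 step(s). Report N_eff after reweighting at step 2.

step 1: w=[0.0149, 0.2961, 0.4551, 0.2338, 0.0000, 0.0000, 0.0000, 0.0000, 0.0000, 0.0000, 0.0000, 0.0000]  mean=-2.6980  Neff=2.8595  idx=[0, 1, 1, 1, 2, 2, 2, 2, 2, 2, 3, 3]
step 2: w=[0.0000, 0.0000, 0.0000, 0.0000, 0.0000, 0.0000, 0.0000, 0.0000, 0.0000, 0.0000, 0.5000, 0.5000]  mean=-1.8600  Neff=2.0000  idx=[10, 10, 10, 10, 10, 10, 11, 11, 11, 11, 11, 11]

N_eff = 2.0000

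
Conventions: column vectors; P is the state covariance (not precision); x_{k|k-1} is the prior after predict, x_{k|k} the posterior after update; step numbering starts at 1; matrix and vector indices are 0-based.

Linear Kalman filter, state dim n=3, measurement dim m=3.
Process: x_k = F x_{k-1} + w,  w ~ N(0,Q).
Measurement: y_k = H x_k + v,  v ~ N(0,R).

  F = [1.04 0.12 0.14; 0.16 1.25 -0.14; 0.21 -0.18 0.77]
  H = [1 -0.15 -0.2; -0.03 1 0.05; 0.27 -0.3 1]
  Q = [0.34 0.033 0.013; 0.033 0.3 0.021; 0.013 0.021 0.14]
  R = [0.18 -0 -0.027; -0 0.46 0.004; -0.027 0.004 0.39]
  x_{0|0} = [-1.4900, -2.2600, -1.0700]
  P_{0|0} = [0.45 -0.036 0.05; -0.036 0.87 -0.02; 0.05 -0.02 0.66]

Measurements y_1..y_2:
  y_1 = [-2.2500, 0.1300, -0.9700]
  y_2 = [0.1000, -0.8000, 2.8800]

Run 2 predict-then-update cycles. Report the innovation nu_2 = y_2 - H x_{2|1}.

step 1: x^-=[-1.9706, -2.9136, -0.7300]  P^-=[0.8571 0.1686 0.2096; 0.1686 1.6742 -0.2543; 0.2096 -0.2543 0.6038]  S=[0.9492 -0.0490 0.3228; -0.0490 2.1003 -0.6819; 0.3228 -0.6819 1.4454]  K=[0.7841 0.1443 0.1631; 0.0579 0.7394 -0.1560; -0.0508 0.0688 0.5535]  nu=[-0.8624, 3.0210, -0.5820]  x^+=[-2.3059, -0.6391, -0.8004]  P^+=[0.1519 0.0704 0.0231; 0.0704 0.3404 0.0237; 0.0231 0.0237 0.2184]
step 2: x^-=[-2.5869, -1.0558, -0.9855]  P^-=[0.5386 0.1989 0.0717; 0.1989 0.8589 -0.0320; 0.0717 -0.0320 0.2828]  S=[0.6590 0.0626 0.1036; 0.0626 1.3048 -0.2212; 0.1036 -0.2212 0.8151]  K=[0.7161 0.1318 0.1380; 0.0767 0.6269 -0.1292; -0.0381 0.0546 0.4022]  nu=[2.3314, 0.2275, 4.2472]  x^+=[-0.3012, -1.2831, 0.6462]  P^+=[0.1383 0.0645 0.0170; 0.0645 0.2888 0.0193; 0.0170 0.0193 0.1593]

innov = [2.3314, 0.2275, 4.2472]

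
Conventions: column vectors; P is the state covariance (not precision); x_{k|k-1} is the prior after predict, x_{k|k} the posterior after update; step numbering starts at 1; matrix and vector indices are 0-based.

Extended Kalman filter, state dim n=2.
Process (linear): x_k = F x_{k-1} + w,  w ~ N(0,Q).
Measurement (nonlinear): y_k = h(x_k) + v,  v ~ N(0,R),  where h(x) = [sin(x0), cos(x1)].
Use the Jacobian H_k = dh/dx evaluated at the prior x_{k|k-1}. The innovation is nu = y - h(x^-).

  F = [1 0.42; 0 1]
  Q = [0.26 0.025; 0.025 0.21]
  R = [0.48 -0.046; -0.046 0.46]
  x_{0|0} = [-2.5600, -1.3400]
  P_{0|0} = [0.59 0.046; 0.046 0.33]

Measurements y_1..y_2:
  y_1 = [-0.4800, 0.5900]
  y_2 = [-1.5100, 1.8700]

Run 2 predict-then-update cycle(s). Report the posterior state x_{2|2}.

x_post = [-2.2605, -0.3173]

step 1: x^-=[-3.1228, -1.3400]  P^-=[0.9469 0.2096; 0.2096 0.5400]  H_jac=[-0.9998 0.0000; 0.0000 0.9735]  S=[1.4265 -0.2500; -0.2500 0.9717]  K=[-0.6564 0.0411; -0.0546 0.5269]  nu=[-0.4612, 0.3612]  x^+=[-2.8052, -1.1245]  P^+=[0.3170 0.0504; 0.0504 0.2516]
step 2: x^-=[-3.2775, -1.1245]  P^-=[0.6638 0.1811; 0.1811 0.4616]  H_jac=[-0.9908 0.0000; 0.0000 0.9020]  S=[1.1316 -0.2078; -0.2078 0.8356]  K=[-0.5714 0.0534; -0.0702 0.4808]  nu=[-1.6455, 1.4384]  x^+=[-2.2605, -0.3173]  P^+=[0.2793 0.0564; 0.0564 0.2488]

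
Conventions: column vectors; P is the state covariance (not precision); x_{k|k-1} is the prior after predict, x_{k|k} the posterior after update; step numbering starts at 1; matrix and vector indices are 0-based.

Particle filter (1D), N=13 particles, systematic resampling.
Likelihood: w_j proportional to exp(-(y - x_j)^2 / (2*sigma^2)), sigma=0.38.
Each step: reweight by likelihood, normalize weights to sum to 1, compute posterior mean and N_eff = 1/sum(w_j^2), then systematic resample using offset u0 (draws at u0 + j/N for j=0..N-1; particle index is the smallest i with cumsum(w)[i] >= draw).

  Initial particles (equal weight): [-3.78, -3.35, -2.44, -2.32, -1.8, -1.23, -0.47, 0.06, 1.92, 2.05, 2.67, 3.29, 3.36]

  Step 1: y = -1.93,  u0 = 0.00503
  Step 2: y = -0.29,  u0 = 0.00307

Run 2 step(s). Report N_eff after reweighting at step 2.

N_eff = 1.0808

step 1: w=[0.0000, 0.0004, 0.1912, 0.2779, 0.4439, 0.0863, 0.0003, 0.0000, 0.0000, 0.0000, 0.0000, 0.0000, 0.0000]  mean=-2.0180  Neff=3.1421  idx=[2, 2, 2, 3, 3, 3, 3, 4, 4, 4, 4, 4, 5]
step 2: w=[0.0000, 0.0000, 0.0000, 0.0000, 0.0000, 0.0000, 0.0000, 0.0076, 0.0076, 0.0076, 0.0076, 0.0076, 0.9617]  mean=-1.2518  Neff=1.0808  idx=[7, 12, 12, 12, 12, 12, 12, 12, 12, 12, 12, 12, 12]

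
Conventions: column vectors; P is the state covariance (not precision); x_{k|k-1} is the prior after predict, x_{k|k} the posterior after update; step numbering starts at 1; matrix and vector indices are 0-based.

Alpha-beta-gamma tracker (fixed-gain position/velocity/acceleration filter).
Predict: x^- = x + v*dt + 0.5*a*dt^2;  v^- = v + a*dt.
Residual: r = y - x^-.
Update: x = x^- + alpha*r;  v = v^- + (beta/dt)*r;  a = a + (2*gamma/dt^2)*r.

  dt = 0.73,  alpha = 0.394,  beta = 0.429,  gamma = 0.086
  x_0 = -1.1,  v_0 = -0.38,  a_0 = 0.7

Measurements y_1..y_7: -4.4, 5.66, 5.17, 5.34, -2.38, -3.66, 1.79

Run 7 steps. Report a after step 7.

step 1: x_pred=-1.1909  r=-3.2091  x^+=-2.4553  v^+=-1.7549  a^+=-0.3358
step 2: x_pred=-3.8258  r=9.4858  x^+=-0.0884  v^+=3.5745  a^+=2.7259
step 3: x_pred=3.2473  r=1.9227  x^+=4.0048  v^+=6.6943  a^+=3.3465
step 4: x_pred=9.7834  r=-4.4434  x^+=8.0327  v^+=6.5260  a^+=1.9123
step 5: x_pred=13.3062  r=-15.6862  x^+=7.1258  v^+=-1.2963  a^+=-3.1506
step 6: x_pred=5.3400  r=-9.0000  x^+=1.7940  v^+=-8.8853  a^+=-6.0555
step 7: x_pred=-6.3058  r=8.0958  x^+=-3.1160  v^+=-8.5482  a^+=-3.4425

a_post = -3.4425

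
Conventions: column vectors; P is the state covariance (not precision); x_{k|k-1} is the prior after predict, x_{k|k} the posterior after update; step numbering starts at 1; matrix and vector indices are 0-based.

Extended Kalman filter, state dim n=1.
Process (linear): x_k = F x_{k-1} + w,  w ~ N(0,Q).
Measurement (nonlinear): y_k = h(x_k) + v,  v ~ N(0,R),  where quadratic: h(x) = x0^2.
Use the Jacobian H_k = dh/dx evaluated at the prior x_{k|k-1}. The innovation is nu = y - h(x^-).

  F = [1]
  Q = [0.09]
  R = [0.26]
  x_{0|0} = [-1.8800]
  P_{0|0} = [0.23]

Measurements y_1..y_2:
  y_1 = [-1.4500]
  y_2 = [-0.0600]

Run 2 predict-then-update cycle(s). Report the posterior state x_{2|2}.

step 1: x^-=[-1.8800]  P^-=[0.3200]  H_jac=[-3.7600]  S=[4.7840]  K=[-0.2515]  nu=[-4.9844]  x^+=[-0.6264]  P^+=[0.0174]
step 2: x^-=[-0.6264]  P^-=[0.1074]  H_jac=[-1.2528]  S=[0.4286]  K=[-0.3139]  nu=[-0.4524]  x^+=[-0.4844]  P^+=[0.0652]

x_post = [-0.4844]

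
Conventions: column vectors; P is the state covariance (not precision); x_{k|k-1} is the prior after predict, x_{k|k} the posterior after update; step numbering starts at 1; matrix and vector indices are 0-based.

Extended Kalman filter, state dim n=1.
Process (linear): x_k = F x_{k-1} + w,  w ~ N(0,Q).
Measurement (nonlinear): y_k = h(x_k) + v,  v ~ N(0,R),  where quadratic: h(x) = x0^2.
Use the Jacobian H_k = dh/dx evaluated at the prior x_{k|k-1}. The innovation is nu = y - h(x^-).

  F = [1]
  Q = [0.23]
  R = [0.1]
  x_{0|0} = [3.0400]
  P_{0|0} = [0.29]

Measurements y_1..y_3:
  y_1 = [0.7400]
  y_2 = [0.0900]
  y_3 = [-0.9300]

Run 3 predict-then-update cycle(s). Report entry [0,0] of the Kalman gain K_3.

step 1: x^-=[3.0400]  P^-=[0.5200]  H_jac=[6.0800]  S=[19.3225]  K=[0.1636]  nu=[-8.5016]  x^+=[1.6489]  P^+=[0.0027]
step 2: x^-=[1.6489]  P^-=[0.2327]  H_jac=[3.2979]  S=[2.6308]  K=[0.2917]  nu=[-2.6290]  x^+=[0.8821]  P^+=[0.0088]
step 3: x^-=[0.8821]  P^-=[0.2388]  H_jac=[1.7641]  S=[0.8433]  K=[0.4996]  nu=[-1.7080]  x^+=[0.0287]  P^+=[0.0283]

K[0,0] = 0.4996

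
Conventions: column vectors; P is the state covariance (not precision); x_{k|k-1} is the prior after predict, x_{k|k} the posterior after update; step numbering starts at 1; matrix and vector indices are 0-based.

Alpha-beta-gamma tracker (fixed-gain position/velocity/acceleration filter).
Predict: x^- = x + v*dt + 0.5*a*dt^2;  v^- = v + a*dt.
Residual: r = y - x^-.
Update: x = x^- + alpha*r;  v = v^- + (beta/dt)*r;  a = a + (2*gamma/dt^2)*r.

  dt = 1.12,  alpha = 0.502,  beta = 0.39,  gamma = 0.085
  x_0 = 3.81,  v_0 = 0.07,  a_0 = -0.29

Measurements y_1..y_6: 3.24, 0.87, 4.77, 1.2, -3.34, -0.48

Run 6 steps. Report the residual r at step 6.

step 1: x_pred=3.7065  r=-0.4665  x^+=3.4723  v^+=-0.4172  a^+=-0.3532
step 2: x_pred=2.7835  r=-1.9135  x^+=1.8229  v^+=-1.4792  a^+=-0.6125
step 3: x_pred=-0.2179  r=4.9879  x^+=2.2860  v^+=-0.4283  a^+=0.0634
step 4: x_pred=1.8461  r=-0.6461  x^+=1.5217  v^+=-0.5823  a^+=-0.0241
step 5: x_pred=0.8545  r=-4.1945  x^+=-1.2511  v^+=-2.0698  a^+=-0.5926
step 6: x_pred=-3.9410  r=3.4610  x^+=-2.2036  v^+=-1.5283  a^+=-0.1235

resid = 3.4610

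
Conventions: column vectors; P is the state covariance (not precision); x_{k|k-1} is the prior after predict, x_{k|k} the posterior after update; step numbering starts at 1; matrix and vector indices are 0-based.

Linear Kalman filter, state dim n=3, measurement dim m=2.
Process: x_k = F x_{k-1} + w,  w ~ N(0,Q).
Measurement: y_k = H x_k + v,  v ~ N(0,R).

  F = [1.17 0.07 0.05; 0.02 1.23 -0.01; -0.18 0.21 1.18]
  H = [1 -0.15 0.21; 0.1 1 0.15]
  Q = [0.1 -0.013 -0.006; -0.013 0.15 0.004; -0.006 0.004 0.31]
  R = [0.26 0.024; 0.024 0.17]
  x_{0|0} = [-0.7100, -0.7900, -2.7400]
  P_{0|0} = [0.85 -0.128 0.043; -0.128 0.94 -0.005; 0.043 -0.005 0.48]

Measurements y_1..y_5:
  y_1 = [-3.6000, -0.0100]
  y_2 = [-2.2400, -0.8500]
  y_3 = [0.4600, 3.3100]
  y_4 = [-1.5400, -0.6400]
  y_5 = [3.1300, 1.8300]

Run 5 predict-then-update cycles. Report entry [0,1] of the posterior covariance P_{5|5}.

P_post[0,1] = 0.1407

step 1: x^-=[-1.0230, -0.9585, -3.2713]  P^-=[1.2534 -0.0976 -0.1142; -0.0976 1.5663 0.2597; -0.1142 0.2597 1.0363]  S=[1.5593 -0.1199; -0.1199 1.8272]  K=[0.8023 0.0585; -0.1117 0.8659; 0.0586 0.2248]  nu=[-2.0338, 1.5415]  x^+=[-2.5646, 0.6034, -3.0440]  P^+=[0.2546 0.0322 -0.1895; 0.0322 0.1537 -0.0827; -0.1895 -0.0827 0.9417]
step 2: x^-=[-3.1106, 0.7214, -3.0035]  P^-=[0.4342 0.0491 -0.2620; 0.0491 0.3864 -0.1000; -0.2620 -0.1000 1.6734]  S=[0.6582 0.0469; 0.0469 0.5704]  K=[0.5615 0.0470; -0.0930 0.6675; 0.1439 0.2071]  nu=[1.6095, -0.8098]  x^+=[-2.2449, 0.0311, -2.9396]  P^+=[0.2229 0.0481 -0.3265; 0.0481 0.1325 -0.1736; -0.3265 -0.1736 1.6325]
step 3: x^-=[-2.7713, 0.0228, -3.0581]  P^-=[0.3783 0.0651 -0.4074; 0.0651 0.3574 -0.2522; -0.4074 -0.2522 2.6452]  S=[0.5883 0.0387; 0.0387 0.5159]  K=[0.4781 0.0452; -0.1127 0.6406; 0.3043 0.1785]  nu=[3.8769, 4.0230]  x^+=[-0.7359, 2.1632, -1.1603]  P^+=[0.2411 0.0702 -0.5010; 0.0702 0.1438 -0.2978; -0.5010 -0.2978 2.5701]
step 4: x^-=[-0.7676, 2.6577, -0.7824]  P^-=[0.3880 0.0921 -0.6016; 0.0921 0.3790 -0.4496; -0.6016 -0.4496 3.9627]  S=[0.5793 0.0344; 0.0344 0.5075]  K=[0.4248 0.0514; -0.1401 0.6415; 0.5066 0.1326]  nu=[-0.2095, -3.1035]  x^+=[-1.0161, 0.6962, -1.3000]  P^+=[0.2806 0.1007 -0.7325; 0.1007 0.1649 -0.4621; -0.7325 -0.4621 3.8005]
step 5: x^-=[-1.2051, 0.8490, -1.2049]  P^-=[0.4220 0.1307 -0.8627; 0.1307 0.4166 -0.7095; -0.8627 -0.7095 5.6927]  S=[0.5856 0.0312; 0.0312 0.5064]  K=[0.3745 0.0629; -0.1725 0.6491; 0.7463 0.0688]  nu=[4.7155, 1.2822]  x^+=[0.6413, 0.8677, 2.4024]  P^+=[0.3364 0.1407 -1.0308; 0.1407 0.1929 -0.6715; -1.0308 -0.6715 5.3609]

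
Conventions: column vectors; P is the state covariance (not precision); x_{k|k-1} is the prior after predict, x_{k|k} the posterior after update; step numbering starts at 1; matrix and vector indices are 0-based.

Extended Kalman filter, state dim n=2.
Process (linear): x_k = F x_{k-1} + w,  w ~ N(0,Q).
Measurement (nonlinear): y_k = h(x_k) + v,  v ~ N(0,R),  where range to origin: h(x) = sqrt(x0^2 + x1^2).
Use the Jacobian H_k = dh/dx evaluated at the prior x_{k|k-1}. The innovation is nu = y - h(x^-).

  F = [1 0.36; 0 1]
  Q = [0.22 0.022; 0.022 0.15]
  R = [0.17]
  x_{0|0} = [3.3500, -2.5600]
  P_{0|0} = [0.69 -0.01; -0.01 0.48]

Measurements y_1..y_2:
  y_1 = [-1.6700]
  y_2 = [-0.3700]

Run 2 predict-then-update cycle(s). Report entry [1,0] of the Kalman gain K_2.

step 1: x^-=[2.4284, -2.5600]  P^-=[0.9650 0.1848; 0.1848 0.6300]  H_jac=[0.6882 -0.7255]  S=[0.7741]  K=[0.6847; -0.4261]  nu=[-5.1986]  x^+=[-1.1311, -0.3447]  P^+=[0.6021 0.4107; 0.4107 0.4894]
step 2: x^-=[-1.2552, -0.3447]  P^-=[1.1812 0.6089; 0.6089 0.6394]  H_jac=[-0.9643 -0.2648]  S=[1.6241]  K=[-0.8006; -0.4658]  nu=[-1.6717]  x^+=[0.0831, 0.4339]  P^+=[0.1402 0.0033; 0.0033 0.2871]

K[1,0] = -0.4658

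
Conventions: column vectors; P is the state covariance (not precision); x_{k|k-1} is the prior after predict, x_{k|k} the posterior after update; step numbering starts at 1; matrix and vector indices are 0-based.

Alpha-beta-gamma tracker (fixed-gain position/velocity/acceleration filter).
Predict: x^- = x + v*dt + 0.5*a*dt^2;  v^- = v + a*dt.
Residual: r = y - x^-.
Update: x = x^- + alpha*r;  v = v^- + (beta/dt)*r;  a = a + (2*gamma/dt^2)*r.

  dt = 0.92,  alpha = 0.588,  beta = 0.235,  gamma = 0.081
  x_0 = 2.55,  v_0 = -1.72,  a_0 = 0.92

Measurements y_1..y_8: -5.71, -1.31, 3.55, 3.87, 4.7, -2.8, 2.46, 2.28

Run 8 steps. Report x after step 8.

x_post = 3.4055

step 1: x_pred=1.3569  r=-7.0669  x^+=-2.7984  v^+=-2.6787  a^+=-0.4326
step 2: x_pred=-5.4459  r=4.1359  x^+=-3.0140  v^+=-2.0203  a^+=0.3590
step 3: x_pred=-4.7207  r=8.2707  x^+=0.1425  v^+=0.4226  a^+=1.9420
step 4: x_pred=1.3532  r=2.5168  x^+=2.8331  v^+=2.8522  a^+=2.4237
step 5: x_pred=6.4828  r=-1.7828  x^+=5.4345  v^+=4.6266  a^+=2.0825
step 6: x_pred=10.5723  r=-13.3723  x^+=2.7094  v^+=3.1268  a^+=-0.4769
step 7: x_pred=5.3842  r=-2.9242  x^+=3.6648  v^+=1.9411  a^+=-1.0366
step 8: x_pred=5.0119  r=-2.7319  x^+=3.4055  v^+=0.2896  a^+=-1.5595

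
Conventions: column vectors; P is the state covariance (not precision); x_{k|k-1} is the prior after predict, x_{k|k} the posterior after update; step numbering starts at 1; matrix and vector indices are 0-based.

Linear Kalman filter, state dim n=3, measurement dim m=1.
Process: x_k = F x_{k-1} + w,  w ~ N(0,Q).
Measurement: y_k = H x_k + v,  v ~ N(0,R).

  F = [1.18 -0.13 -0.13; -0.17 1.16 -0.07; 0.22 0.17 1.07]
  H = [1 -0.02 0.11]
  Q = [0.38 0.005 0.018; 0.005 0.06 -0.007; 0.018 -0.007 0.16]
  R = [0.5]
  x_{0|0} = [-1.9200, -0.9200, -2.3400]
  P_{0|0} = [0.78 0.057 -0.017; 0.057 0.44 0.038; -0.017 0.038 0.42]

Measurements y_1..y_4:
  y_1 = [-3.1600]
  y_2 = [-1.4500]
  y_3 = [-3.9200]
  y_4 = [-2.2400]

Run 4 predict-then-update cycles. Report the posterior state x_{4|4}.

x_post = [-1.9663, 1.4268, -5.4566]

step 1: x^-=[-1.8418, -0.5770, -3.0826]  P^-=[1.4696 -0.1391 0.1350; -0.1391 0.6476 0.0821; 0.1350 0.0821 0.7014]  S=[2.0133]  K=[0.7387; -0.0710; 0.1046]  nu=[-0.9907]  x^+=[-2.5736, -0.5066, -3.1862]  P^+=[0.3709 -0.0334 -0.0205; -0.0334 0.6375 0.0971; -0.0205 0.0971 0.6794]
step 2: x^-=[-2.5568, 0.0728, -4.0616]  P^-=[0.9386 -0.2184 -0.0410; -0.2184 0.9287 0.1697; -0.0410 0.1697 0.9974]  S=[1.4500]  K=[0.6472; -0.1505; 0.0451]  nu=[1.5550]  x^+=[-1.5504, -0.1612, -3.9915]  P^+=[0.3312 -0.0771 -0.0833; -0.0771 0.8959 0.1796; -0.0833 0.1796 0.9944]
step 3: x^-=[-1.2896, 0.3559, -4.6394]  P^-=[0.9284 -0.3151 -0.1991; -0.3151 1.2792 0.3025; -0.1991 0.3025 1.3608]  S=[1.4129]  K=[0.6461; -0.2176; -0.0393]  nu=[-2.1130]  x^+=[-2.6547, 0.8157, -4.5565]  P^+=[0.3387 -0.1165 -0.1633; -0.1165 1.2123 0.2905; -0.1633 0.2905 1.3586]
step 4: x^-=[-2.6463, 1.7165, -5.3208]  P^-=[0.9907 -0.4267 -0.3782; -0.4267 1.7026 0.4805; -0.3782 0.4805 1.7870]  S=[1.4447]  K=[0.6628; -0.2823; -0.1324]  nu=[1.0259]  x^+=[-1.9663, 1.4268, -5.4566]  P^+=[0.3559 -0.1563 -0.2514; -0.1563 1.5874 0.4266; -0.2514 0.4266 1.7617]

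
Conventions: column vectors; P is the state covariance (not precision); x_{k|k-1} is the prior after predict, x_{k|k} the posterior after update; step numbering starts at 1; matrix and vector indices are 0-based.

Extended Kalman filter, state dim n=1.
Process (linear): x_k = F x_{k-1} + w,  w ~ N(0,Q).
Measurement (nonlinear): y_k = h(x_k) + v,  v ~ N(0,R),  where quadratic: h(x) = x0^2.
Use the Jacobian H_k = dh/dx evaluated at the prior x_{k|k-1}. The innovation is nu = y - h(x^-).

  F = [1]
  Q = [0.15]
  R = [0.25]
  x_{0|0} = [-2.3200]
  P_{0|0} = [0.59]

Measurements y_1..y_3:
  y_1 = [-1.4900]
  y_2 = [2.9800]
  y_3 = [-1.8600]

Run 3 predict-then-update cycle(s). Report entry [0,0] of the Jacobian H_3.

step 1: x^-=[-2.3200]  P^-=[0.7400]  H_jac=[-4.6400]  S=[16.1819]  K=[-0.2122]  nu=[-6.8724]  x^+=[-0.8618]  P^+=[0.0114]
step 2: x^-=[-0.8618]  P^-=[0.1614]  H_jac=[-1.7235]  S=[0.7295]  K=[-0.3814]  nu=[2.2374]  x^+=[-1.7151]  P^+=[0.0553]
step 3: x^-=[-1.7151]  P^-=[0.2053]  H_jac=[-3.4301]  S=[2.6657]  K=[-0.2642]  nu=[-4.8014]  x^+=[-0.4465]  P^+=[0.0193]

H_jac[0,0] = -3.4301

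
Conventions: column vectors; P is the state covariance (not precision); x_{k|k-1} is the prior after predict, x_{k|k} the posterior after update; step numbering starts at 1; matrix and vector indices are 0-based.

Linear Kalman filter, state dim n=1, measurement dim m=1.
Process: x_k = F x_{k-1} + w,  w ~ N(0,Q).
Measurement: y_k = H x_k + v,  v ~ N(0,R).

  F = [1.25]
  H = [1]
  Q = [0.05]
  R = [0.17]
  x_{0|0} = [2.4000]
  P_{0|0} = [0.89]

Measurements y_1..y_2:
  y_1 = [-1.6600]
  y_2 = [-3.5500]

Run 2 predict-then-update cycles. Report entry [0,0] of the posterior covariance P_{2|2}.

P_post[0,0] = 0.1068

step 1: x^-=[3.0000]  P^-=[1.4406]  S=[1.6106]  K=[0.8945]  nu=[-4.6600]  x^+=[-1.1681]  P^+=[0.1521]
step 2: x^-=[-1.4602]  P^-=[0.2876]  S=[0.4576]  K=[0.6285]  nu=[-2.0898]  x^+=[-2.7736]  P^+=[0.1068]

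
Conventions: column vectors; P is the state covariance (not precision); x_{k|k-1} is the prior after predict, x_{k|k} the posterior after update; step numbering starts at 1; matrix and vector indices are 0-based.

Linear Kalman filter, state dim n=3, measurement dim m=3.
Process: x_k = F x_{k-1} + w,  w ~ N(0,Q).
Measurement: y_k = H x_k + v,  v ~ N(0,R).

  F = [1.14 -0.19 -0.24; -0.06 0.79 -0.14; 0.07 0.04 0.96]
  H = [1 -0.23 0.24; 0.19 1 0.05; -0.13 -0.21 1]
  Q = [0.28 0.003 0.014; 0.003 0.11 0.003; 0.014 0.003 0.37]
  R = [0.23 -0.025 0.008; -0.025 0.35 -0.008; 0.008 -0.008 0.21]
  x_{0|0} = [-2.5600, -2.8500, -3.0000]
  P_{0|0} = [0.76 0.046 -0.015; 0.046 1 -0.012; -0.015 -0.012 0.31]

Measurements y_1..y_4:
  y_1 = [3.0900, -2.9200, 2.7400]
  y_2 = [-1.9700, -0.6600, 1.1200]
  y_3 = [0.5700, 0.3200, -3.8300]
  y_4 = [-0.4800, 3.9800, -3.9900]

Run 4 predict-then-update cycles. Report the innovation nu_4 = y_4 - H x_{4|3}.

innov = [-1.4362, 4.0246, -1.4352]

step 1: x^-=[-1.6569, -1.6779, -3.1732]  P^-=[1.3088 -0.1426 -0.0168; -0.1426 0.7410 -0.0158; -0.0168 -0.0158 0.6583]  S=[1.6753 -0.0804 0.0455; -0.0804 1.0838 -0.1575; 0.0455 -0.1575 0.9264]  K=[0.8098 0.1300 -0.1871; -0.1571 0.6392 -0.0486; 0.0725 0.1249 0.7343]  nu=[5.1226, -0.7686, 5.3454]  x^+=[1.3910, -3.2340, 1.0275]  P^+=[0.1826 -0.0074 -0.0117; -0.0074 0.2279 0.0303; -0.0117 0.0303 0.1586]
step 2: x^-=[1.9536, -2.7821, 0.9544]  P^-=[0.5470 -0.0483 -0.0283; -0.0483 0.2498 0.0113; -0.0283 0.0113 0.5182]  S=[0.8275 -0.0186 0.0514; -0.0186 0.6031 -0.0338; 0.0514 -0.0338 0.7484]  K=[0.6786 0.1018 -0.1613; -0.1144 0.3952 -0.0208; 0.0719 0.0940 0.6934]  nu=[-4.7926, 1.7032, -0.1647]  x^+=[-1.0987, -1.5575, 0.6554]  P^+=[0.1530 -0.0086 -0.0112; -0.0086 0.1420 0.0203; -0.0112 0.0203 0.1482]
step 3: x^-=[-1.1140, -1.2562, 0.4900]  P^-=[0.5041 -0.0333 -0.0252; -0.0333 0.1982 0.0025; -0.0252 0.0025 0.5076]  S=[0.7768 -0.0024 0.0547; -0.0024 0.5548 -0.0332; 0.0547 -0.0332 0.7386]  K=[0.6625 0.1038 -0.1578; -0.0980 0.3442 -0.0244; 0.0753 0.0832 0.6892]  nu=[1.2774, 1.7634, -4.7286]  x^+=[0.6617, -0.6590, -2.5260]  P^+=[0.1495 -0.0068 -0.0107; -0.0068 0.1236 0.0164; -0.0107 0.0164 0.1467]
step 4: x^-=[1.4858, -0.2067, -2.4050]  P^-=[0.4975 -0.0282 -0.0237; -0.0282 0.1874 -0.0007; -0.0237 -0.0007 0.5059]  S=[0.7683 0.0031 0.0561; 0.0031 0.5454 -0.0346; 0.0561 -0.0346 0.7375]  K=[0.6597 0.1057 -0.1570; -0.0924 0.3325 -0.0267; 0.0768 0.0800 0.6883]  nu=[-1.4362, 4.0246, -1.4352]  x^+=[1.1893, 1.3028, -3.1810]  P^+=[0.1490 -0.0060 -0.0104; -0.0060 0.1193 0.0153; -0.0104 0.0153 0.1464]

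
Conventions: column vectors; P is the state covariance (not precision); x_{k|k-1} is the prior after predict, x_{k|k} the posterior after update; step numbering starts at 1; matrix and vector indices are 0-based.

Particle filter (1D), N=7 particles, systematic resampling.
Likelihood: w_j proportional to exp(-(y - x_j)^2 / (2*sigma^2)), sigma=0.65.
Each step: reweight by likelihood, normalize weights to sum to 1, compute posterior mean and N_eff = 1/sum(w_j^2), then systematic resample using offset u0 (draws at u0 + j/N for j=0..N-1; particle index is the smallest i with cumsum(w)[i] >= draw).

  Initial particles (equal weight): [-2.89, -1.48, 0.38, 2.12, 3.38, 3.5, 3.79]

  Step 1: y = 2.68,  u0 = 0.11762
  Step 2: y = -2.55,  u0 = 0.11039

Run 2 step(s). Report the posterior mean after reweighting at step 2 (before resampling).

post_mean = 2.1200

step 1: w=[0.0000, 0.0000, 0.0010, 0.3564, 0.2893, 0.2331, 0.1202]  mean=3.0052  Neff=3.5777  idx=[3, 3, 4, 4, 5, 5, 6]
step 2: w=[0.5000, 0.5000, 0.0000, 0.0000, 0.0000, 0.0000, 0.0000]  mean=2.1200  Neff=2.0000  idx=[0, 0, 0, 1, 1, 1, 1]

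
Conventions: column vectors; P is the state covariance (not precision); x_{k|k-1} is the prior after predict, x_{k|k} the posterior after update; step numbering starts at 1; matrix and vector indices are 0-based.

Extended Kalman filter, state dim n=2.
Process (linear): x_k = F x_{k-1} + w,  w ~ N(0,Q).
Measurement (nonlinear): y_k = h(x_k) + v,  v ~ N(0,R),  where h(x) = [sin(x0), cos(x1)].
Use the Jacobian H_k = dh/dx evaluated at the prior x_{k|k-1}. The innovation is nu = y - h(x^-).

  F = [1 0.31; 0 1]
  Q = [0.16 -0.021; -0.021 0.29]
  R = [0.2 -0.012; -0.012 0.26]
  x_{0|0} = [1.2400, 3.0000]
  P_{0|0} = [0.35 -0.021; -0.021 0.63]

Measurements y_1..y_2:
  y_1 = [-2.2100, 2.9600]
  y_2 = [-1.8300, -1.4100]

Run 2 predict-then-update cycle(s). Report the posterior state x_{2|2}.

step 1: x^-=[2.1700, 3.0000]  P^-=[0.5575 0.1533; 0.1533 0.9200]  H_jac=[-0.5640 0.0000; 0.0000 -0.1411]  S=[0.3773 0.0002; 0.0002 0.2783]  K=[-0.8333 -0.0771; -0.2289 -0.4663]  nu=[-3.0358, 3.9500]  x^+=[4.3949, 1.8529]  P^+=[0.2938 0.0712; 0.0712 0.8397]
step 2: x^-=[4.9693, 1.8529]  P^-=[0.5787 0.3105; 0.3105 1.1297]  H_jac=[0.2541 0.0000; 0.0000 -0.9605]  S=[0.2374 -0.0878; -0.0878 1.3021]  K=[0.5485 -0.1921; 0.0249 -0.8316]  nu=[-0.8628, -1.1316]  x^+=[4.7134, 2.7725]  P^+=[0.4407 0.0588; 0.0588 0.2254]

x_post = [4.7134, 2.7725]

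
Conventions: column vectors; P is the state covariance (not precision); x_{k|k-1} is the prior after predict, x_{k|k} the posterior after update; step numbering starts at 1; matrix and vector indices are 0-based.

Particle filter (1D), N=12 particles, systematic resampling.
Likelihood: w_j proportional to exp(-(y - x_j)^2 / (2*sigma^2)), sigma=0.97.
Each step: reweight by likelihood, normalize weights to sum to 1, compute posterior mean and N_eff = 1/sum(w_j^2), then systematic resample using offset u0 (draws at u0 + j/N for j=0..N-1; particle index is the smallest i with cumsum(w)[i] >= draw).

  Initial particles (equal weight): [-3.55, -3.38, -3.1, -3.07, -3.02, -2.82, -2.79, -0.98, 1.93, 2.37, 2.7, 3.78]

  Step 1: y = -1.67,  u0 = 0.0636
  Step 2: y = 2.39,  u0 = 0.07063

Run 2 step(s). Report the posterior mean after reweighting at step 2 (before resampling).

post_mean = -0.9808

step 1: w=[0.0475, 0.0656, 0.1047, 0.1096, 0.1179, 0.1538, 0.1594, 0.2411, 0.0003, 0.0001, 0.0000, 0.0000]  mean=-2.5215  Neff=6.6388  idx=[1, 2, 3, 3, 4, 5, 5, 6, 6, 7, 7, 7]
step 2: w=[0.0000, 0.0000, 0.0000, 0.0000, 0.0000, 0.0001, 0.0001, 0.0001, 0.0001, 0.3332, 0.3332, 0.3332]  mean=-0.9808  Neff=3.0025  idx=[9, 9, 9, 9, 10, 10, 10, 10, 11, 11, 11, 11]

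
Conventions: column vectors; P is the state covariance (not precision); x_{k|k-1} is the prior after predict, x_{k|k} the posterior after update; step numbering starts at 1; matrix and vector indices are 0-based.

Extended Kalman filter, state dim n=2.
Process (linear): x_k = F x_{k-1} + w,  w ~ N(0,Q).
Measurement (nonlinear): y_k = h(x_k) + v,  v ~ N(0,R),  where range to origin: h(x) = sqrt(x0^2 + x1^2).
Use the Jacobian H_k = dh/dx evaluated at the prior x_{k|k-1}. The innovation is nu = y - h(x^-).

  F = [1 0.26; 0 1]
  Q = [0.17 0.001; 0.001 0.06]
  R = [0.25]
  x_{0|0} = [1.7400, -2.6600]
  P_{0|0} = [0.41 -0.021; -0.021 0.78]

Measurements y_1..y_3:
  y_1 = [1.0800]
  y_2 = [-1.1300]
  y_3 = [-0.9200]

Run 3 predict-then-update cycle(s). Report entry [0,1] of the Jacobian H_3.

H_jac[0,1] = -0.9669

step 1: x^-=[1.0484, -2.6600]  P^-=[0.6218 0.1828; 0.1828 0.8400]  H_jac=[0.3667 -0.9303]  S=[0.9359]  K=[0.0619; -0.7634]  nu=[-1.7792]  x^+=[0.9383, -1.3019]  P^+=[0.6182 0.2270; 0.2270 0.2946]
step 2: x^-=[0.5998, -1.3019]  P^-=[0.9262 0.3046; 0.3046 0.3546]  H_jac=[0.4184 -0.9082]  S=[0.4731]  K=[0.2343; -0.4113]  nu=[-2.5634]  x^+=[-0.0009, -0.2475]  P^+=[0.9002 0.3502; 0.3502 0.2746]
step 3: x^-=[-0.0653, -0.2475]  P^-=[1.2709 0.4226; 0.4226 0.3346]  H_jac=[-0.2550 -0.9669]  S=[0.8539]  K=[-0.8581; -0.5051]  nu=[-1.1760]  x^+=[0.9439, 0.3464]  P^+=[0.6421 0.0525; 0.0525 0.1167]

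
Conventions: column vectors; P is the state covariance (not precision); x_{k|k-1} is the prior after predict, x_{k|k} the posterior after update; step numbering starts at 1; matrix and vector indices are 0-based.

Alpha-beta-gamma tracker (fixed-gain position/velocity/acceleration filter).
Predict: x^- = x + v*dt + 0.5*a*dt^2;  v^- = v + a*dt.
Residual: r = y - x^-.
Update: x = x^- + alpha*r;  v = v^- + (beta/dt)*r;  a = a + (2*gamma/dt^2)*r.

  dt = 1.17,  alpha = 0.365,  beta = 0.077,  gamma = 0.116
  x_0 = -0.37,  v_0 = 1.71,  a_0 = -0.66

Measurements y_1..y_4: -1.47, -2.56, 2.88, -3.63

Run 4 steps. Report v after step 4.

step 1: x_pred=1.1790  r=-2.6490  x^+=0.2121  v^+=0.7635  a^+=-1.1089
step 2: x_pred=0.3463  r=-2.9063  x^+=-0.7145  v^+=-0.7253  a^+=-1.6015
step 3: x_pred=-2.6592  r=5.5392  x^+=-0.6374  v^+=-2.2345  a^+=-0.6627
step 4: x_pred=-3.7053  r=0.0753  x^+=-3.6778  v^+=-3.0049  a^+=-0.6500

v_post = -3.0049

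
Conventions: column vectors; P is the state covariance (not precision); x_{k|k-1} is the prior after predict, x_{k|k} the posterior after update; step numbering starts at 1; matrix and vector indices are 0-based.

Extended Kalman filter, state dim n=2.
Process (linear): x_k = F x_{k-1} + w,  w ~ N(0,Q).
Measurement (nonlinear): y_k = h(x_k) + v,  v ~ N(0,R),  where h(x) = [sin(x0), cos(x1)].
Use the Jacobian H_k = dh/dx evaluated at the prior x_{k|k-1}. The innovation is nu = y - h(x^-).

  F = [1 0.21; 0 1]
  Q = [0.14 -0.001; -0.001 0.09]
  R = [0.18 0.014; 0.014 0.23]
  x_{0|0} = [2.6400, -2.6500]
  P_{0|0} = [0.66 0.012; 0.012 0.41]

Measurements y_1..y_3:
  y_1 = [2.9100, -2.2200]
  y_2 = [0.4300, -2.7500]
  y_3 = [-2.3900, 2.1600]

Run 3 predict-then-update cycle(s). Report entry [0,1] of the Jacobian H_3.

step 1: x^-=[2.0835, -2.6500]  P^-=[0.8231 0.0971; 0.0971 0.5000]  H_jac=[-0.4905 0.0000; 0.0000 0.4720]  S=[0.3781 -0.0085; -0.0085 0.3414]  K=[-1.0656 0.1078; -0.1105 0.6886]  nu=[2.0386, -1.3384]  x^+=[-0.2330, -3.7969]  P^+=[0.3879 0.0209; 0.0209 0.3322]
step 2: x^-=[-1.0304, -3.7969]  P^-=[0.5514 0.0897; 0.0897 0.4222]  H_jac=[0.5145 0.0000; 0.0000 -0.6094]  S=[0.3260 -0.0141; -0.0141 0.3868]  K=[0.8656 -0.1097; 0.1129 -0.6611]  nu=[1.2875, -1.9571]  x^+=[0.2987, -2.3577]  P^+=[0.2998 0.0215; 0.0215 0.2469]
step 3: x^-=[-0.1964, -2.3577]  P^-=[0.4598 0.0724; 0.0724 0.3369]  H_jac=[0.9808 0.0000; 0.0000 0.7061]  S=[0.6222 0.0641; 0.0641 0.3980]  K=[0.7234 0.0118; 0.0534 0.5892]  nu=[-2.1949, 2.8682]  x^+=[-1.7503, -0.7850]  P^+=[0.1329 0.0182; 0.0182 0.1930]

H_jac[0,1] = 0.0000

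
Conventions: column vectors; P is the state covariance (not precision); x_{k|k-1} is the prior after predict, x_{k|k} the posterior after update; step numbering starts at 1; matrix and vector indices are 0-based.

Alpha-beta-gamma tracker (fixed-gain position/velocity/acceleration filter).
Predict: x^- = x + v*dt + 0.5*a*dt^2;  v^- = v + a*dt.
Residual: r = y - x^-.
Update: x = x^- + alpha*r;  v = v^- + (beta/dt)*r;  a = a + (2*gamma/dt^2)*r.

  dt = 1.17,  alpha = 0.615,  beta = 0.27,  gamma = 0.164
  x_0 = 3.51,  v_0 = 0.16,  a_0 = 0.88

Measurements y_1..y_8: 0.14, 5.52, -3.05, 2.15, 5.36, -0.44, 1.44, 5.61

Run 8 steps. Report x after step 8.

x_post = 3.8935

step 1: x_pred=4.2995  r=-4.1595  x^+=1.7414  v^+=0.2297  a^+=-0.1167
step 2: x_pred=1.9303  r=3.5897  x^+=4.1380  v^+=0.9216  a^+=0.7435
step 3: x_pred=5.7251  r=-8.7751  x^+=0.3284  v^+=-0.2336  a^+=-1.3591
step 4: x_pred=-0.8751  r=3.0251  x^+=0.9853  v^+=-1.1257  a^+=-0.6343
step 5: x_pred=-0.7658  r=6.1258  x^+=3.0016  v^+=-0.4541  a^+=0.8335
step 6: x_pred=3.0407  r=-3.4807  x^+=0.9001  v^+=-0.2822  a^+=-0.0005
step 7: x_pred=0.5696  r=0.8704  x^+=1.1049  v^+=-0.0819  a^+=0.2080
step 8: x_pred=1.1515  r=4.4585  x^+=3.8935  v^+=1.1904  a^+=1.2763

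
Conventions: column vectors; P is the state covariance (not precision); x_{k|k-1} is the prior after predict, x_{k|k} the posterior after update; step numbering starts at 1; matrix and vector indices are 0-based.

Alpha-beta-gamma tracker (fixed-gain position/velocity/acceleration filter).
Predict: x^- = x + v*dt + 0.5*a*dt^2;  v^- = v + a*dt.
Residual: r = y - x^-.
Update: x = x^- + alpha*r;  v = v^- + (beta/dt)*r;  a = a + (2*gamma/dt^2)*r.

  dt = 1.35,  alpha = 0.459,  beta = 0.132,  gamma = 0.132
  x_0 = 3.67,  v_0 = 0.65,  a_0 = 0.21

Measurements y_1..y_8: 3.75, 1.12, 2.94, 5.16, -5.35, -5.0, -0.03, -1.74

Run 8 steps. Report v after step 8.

step 1: x_pred=4.7389  r=-0.9889  x^+=4.2850  v^+=0.8368  a^+=0.0668
step 2: x_pred=5.4755  r=-4.3555  x^+=3.4763  v^+=0.5011  a^+=-0.5642
step 3: x_pred=3.6387  r=-0.6987  x^+=3.3180  v^+=-0.3289  a^+=-0.6654
step 4: x_pred=2.2677  r=2.8923  x^+=3.5953  v^+=-0.9443  a^+=-0.2464
step 5: x_pred=2.0959  r=-7.4459  x^+=-1.3218  v^+=-2.0050  a^+=-1.3250
step 6: x_pred=-5.2359  r=0.2359  x^+=-5.1276  v^+=-3.7707  a^+=-1.2908
step 7: x_pred=-11.3943  r=11.3643  x^+=-6.1781  v^+=-4.4021  a^+=0.3554
step 8: x_pred=-11.7970  r=10.0570  x^+=-7.1809  v^+=-2.9390  a^+=1.8122

v_post = -2.9390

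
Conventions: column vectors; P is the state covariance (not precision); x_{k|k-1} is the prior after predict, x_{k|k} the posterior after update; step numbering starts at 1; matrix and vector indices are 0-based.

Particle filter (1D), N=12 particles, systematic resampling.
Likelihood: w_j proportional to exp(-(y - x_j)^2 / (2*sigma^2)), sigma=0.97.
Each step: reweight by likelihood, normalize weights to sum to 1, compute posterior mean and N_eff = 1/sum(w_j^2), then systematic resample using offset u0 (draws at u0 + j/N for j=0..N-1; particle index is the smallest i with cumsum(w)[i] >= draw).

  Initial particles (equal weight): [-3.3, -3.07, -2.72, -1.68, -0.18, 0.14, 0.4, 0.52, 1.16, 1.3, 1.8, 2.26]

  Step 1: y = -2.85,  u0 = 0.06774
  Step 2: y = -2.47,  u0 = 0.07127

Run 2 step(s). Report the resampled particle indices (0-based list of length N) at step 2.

resampled_idx = [1, 2, 3, 4, 5, 6, 7, 7, 8, 9, 10, 11]

step 1: w=[0.2653, 0.2880, 0.2928, 0.1428, 0.0067, 0.0026, 0.0011, 0.0007, 0.0001, 0.0000, 0.0000, 0.0000]  mean=-2.7959  Neff=3.8535  idx=[0, 0, 0, 1, 1, 1, 2, 2, 2, 2, 3, 3]
step 2: w=[0.0703, 0.0703, 0.0703, 0.0837, 0.0837, 0.0837, 0.0981, 0.0981, 0.0981, 0.0981, 0.0728, 0.0728]  mean=-2.7789  Neff=11.7736  idx=[1, 2, 3, 4, 5, 6, 7, 7, 8, 9, 10, 11]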